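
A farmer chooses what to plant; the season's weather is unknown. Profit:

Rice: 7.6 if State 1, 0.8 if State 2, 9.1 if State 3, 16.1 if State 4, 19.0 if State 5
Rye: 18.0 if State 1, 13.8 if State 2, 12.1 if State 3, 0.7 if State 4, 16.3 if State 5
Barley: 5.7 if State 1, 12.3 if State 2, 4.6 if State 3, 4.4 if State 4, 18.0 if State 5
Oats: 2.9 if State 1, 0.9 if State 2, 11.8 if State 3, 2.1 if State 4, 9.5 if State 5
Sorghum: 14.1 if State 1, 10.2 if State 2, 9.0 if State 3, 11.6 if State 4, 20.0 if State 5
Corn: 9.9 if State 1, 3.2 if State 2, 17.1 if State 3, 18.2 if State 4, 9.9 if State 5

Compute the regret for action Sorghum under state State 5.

Best payoff under State 5 is 20.0.
Regret = 20.0 − 20.0 = 0.0.

0.0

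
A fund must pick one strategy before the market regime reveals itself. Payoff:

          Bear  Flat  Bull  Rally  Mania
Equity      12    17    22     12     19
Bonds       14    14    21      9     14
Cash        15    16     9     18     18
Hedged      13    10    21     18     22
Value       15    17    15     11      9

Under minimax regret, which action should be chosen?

Equity

Column bests: Bear=15, Flat=17, Bull=22, Rally=18, Mania=22.
Equity regrets: 3, 0, 0, 6, 3 → max 6
Bonds regrets: 1, 3, 1, 9, 8 → max 9
Cash regrets: 0, 1, 13, 0, 4 → max 13
Hedged regrets: 2, 7, 1, 0, 0 → max 7
Value regrets: 0, 0, 7, 7, 13 → max 13
Smallest max regret = 6 → Equity.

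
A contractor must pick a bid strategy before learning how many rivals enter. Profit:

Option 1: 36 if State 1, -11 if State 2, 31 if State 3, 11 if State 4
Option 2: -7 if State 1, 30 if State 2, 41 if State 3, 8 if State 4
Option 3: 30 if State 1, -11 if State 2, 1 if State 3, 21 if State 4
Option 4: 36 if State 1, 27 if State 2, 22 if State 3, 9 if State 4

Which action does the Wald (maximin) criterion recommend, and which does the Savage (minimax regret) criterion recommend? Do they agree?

Row minima: Option 1=-11, Option 2=-7, Option 3=-11, Option 4=9
Best worst-case = 9 → Option 4.
Column bests: State 1=36, State 2=30, State 3=41, State 4=21.
Option 1 regrets: 0, 41, 10, 10 → max 41
Option 2 regrets: 43, 0, 0, 13 → max 43
Option 3 regrets: 6, 41, 40, 0 → max 41
Option 4 regrets: 0, 3, 19, 12 → max 19
Smallest max regret = 19 → Option 4.

maximin → Option 4; minimax regret → Option 4 (agree)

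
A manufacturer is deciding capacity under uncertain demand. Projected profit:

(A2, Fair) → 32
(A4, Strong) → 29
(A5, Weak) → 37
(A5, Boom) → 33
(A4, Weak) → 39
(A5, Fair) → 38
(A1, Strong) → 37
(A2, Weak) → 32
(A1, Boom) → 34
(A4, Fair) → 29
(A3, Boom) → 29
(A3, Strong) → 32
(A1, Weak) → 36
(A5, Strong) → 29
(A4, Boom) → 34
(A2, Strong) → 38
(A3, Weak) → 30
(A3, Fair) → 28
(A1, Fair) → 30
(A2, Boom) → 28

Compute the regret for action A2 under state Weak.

Best payoff under Weak is 39.
Regret = 39 − 32 = 7.

7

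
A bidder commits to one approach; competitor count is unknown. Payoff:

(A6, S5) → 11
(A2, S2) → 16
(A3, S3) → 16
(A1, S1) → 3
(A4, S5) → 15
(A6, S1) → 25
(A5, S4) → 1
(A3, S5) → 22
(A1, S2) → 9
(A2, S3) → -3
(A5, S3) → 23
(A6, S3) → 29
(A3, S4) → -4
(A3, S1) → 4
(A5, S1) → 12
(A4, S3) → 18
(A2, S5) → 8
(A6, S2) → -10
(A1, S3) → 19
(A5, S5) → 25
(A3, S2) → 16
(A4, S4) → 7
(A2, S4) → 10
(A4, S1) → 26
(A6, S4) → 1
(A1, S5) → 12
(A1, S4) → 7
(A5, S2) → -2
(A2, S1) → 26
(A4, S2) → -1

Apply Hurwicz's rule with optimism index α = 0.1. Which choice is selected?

A1

A1: 0.1·19 + 0.9·3 = 4.6
A2: 0.1·26 + 0.9·(-3) = -0.1
A3: 0.1·22 + 0.9·(-4) = -1.4
A4: 0.1·26 + 0.9·(-1) = 1.7
A5: 0.1·25 + 0.9·(-2) = 0.7
A6: 0.1·29 + 0.9·(-10) = -6.1
Highest Hurwicz score = 4.6 → A1.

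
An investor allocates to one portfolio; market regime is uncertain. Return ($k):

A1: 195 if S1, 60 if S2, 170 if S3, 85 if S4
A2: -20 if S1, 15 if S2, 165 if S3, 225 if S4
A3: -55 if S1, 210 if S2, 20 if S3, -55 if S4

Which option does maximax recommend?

A2

Row maxima: A1=195, A2=225, A3=210
Best best-case = 225 → A2.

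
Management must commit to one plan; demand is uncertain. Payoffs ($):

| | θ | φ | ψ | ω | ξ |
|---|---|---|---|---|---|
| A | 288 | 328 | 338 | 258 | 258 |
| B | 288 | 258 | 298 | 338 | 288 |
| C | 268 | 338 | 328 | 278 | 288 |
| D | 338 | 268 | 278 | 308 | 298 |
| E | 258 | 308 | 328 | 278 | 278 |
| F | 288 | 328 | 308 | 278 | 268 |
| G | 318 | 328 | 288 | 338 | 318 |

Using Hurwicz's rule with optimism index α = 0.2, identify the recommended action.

A: 0.2·338 + 0.8·258 = 274
B: 0.2·338 + 0.8·258 = 274
C: 0.2·338 + 0.8·268 = 282
D: 0.2·338 + 0.8·268 = 282
E: 0.2·328 + 0.8·258 = 272
F: 0.2·328 + 0.8·268 = 280
G: 0.2·338 + 0.8·288 = 298
Highest Hurwicz score = 298 → G.

G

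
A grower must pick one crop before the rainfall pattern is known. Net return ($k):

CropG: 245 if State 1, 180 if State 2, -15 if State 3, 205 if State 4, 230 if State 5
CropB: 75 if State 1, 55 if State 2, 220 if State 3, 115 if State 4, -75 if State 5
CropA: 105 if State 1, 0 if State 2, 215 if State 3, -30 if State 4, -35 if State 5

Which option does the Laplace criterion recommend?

CropG

Row averages: CropG=169, CropB=78, CropA=51
Highest average = 169 → CropG.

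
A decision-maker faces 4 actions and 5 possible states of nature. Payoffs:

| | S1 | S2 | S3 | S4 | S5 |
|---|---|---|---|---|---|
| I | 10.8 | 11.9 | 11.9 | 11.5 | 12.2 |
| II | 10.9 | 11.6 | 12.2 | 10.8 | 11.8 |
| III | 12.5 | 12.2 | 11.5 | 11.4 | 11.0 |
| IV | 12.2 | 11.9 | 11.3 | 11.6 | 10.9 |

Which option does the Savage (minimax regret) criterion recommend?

Column bests: S1=12.5, S2=12.2, S3=12.2, S4=11.6, S5=12.2.
I regrets: 1.7, 0.3, 0.3, 0.1, 0.0 → max 1.7
II regrets: 1.6, 0.6, 0.0, 0.8, 0.4 → max 1.6
III regrets: 0.0, 0.0, 0.7, 0.2, 1.2 → max 1.2
IV regrets: 0.3, 0.3, 0.9, 0.0, 1.3 → max 1.3
Smallest max regret = 1.2 → III.

III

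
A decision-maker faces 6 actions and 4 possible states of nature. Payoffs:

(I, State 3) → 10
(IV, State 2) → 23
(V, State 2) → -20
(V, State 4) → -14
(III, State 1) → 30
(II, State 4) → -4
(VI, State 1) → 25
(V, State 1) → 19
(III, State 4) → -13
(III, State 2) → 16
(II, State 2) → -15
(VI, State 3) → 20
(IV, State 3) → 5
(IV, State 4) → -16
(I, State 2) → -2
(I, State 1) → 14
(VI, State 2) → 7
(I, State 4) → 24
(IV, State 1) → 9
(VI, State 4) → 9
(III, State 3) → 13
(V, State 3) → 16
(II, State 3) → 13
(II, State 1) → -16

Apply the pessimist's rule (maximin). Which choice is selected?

VI

Row minima: I=-2, II=-16, III=-13, IV=-16, V=-20, VI=7
Best worst-case = 7 → VI.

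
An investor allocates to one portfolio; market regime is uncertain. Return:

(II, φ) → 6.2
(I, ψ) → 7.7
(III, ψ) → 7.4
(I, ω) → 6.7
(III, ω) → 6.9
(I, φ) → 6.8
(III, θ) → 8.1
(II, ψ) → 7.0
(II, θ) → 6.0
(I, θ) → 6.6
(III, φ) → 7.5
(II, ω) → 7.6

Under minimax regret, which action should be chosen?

Column bests: θ=8.1, φ=7.5, ψ=7.7, ω=7.6.
I regrets: 1.5, 0.7, 0.0, 0.9 → max 1.5
II regrets: 2.1, 1.3, 0.7, 0.0 → max 2.1
III regrets: 0.0, 0.0, 0.3, 0.7 → max 0.7
Smallest max regret = 0.7 → III.

III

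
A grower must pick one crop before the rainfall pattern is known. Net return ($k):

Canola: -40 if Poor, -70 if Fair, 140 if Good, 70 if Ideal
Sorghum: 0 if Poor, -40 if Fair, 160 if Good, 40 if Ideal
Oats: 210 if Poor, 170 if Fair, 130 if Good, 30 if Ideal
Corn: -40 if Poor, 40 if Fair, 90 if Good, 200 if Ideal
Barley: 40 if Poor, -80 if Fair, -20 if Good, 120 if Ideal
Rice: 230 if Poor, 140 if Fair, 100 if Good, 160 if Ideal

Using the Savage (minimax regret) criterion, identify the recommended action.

Rice

Column bests: Poor=230, Fair=170, Good=160, Ideal=200.
Canola regrets: 270, 240, 20, 130 → max 270
Sorghum regrets: 230, 210, 0, 160 → max 230
Oats regrets: 20, 0, 30, 170 → max 170
Corn regrets: 270, 130, 70, 0 → max 270
Barley regrets: 190, 250, 180, 80 → max 250
Rice regrets: 0, 30, 60, 40 → max 60
Smallest max regret = 60 → Rice.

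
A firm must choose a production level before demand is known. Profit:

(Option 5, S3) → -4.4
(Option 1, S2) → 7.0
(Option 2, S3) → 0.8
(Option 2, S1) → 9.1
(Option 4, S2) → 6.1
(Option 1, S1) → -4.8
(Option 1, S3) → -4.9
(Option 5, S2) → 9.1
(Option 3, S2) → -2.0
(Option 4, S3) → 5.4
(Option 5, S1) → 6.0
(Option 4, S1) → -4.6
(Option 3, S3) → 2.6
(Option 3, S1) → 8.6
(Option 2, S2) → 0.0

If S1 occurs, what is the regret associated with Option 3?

Best payoff under S1 is 9.1.
Regret = 9.1 − 8.6 = 0.5.

0.5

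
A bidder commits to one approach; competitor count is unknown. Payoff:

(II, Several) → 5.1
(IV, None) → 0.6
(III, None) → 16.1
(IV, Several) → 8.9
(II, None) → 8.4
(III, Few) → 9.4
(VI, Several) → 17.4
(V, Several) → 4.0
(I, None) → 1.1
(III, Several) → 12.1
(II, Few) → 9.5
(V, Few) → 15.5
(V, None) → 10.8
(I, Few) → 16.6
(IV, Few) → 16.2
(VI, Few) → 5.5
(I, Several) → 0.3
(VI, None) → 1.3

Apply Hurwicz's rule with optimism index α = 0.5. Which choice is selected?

III

I: 0.5·16.6 + 0.5·0.3 = 8.45
II: 0.5·9.5 + 0.5·5.1 = 7.3
III: 0.5·16.1 + 0.5·9.4 = 12.75
IV: 0.5·16.2 + 0.5·0.6 = 8.4
V: 0.5·15.5 + 0.5·4.0 = 9.75
VI: 0.5·17.4 + 0.5·1.3 = 9.35
Highest Hurwicz score = 12.75 → III.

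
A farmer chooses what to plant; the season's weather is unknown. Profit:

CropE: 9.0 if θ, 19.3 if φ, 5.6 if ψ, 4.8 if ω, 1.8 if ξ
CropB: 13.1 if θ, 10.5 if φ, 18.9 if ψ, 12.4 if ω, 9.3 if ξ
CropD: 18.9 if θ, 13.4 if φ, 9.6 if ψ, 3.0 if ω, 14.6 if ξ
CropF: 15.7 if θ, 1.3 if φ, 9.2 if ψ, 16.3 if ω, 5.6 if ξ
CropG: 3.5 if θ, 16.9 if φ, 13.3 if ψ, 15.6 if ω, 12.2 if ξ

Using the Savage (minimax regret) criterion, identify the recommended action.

CropB

Column bests: θ=18.9, φ=19.3, ψ=18.9, ω=16.3, ξ=14.6.
CropE regrets: 9.9, 0.0, 13.3, 11.5, 12.8 → max 13.3
CropB regrets: 5.8, 8.8, 0.0, 3.9, 5.3 → max 8.8
CropD regrets: 0.0, 5.9, 9.3, 13.3, 0.0 → max 13.3
CropF regrets: 3.2, 18.0, 9.7, 0.0, 9.0 → max 18.0
CropG regrets: 15.4, 2.4, 5.6, 0.7, 2.4 → max 15.4
Smallest max regret = 8.8 → CropB.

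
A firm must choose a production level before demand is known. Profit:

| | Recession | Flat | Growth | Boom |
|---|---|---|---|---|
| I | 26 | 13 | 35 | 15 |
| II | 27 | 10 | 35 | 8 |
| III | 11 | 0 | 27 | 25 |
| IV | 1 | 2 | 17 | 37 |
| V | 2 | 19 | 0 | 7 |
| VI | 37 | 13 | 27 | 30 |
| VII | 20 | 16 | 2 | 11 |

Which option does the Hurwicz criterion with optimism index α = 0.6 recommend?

I: 0.6·35 + 0.4·13 = 26.2
II: 0.6·35 + 0.4·8 = 24.2
III: 0.6·27 + 0.4·0 = 16.2
IV: 0.6·37 + 0.4·1 = 22.6
V: 0.6·19 + 0.4·0 = 11.4
VI: 0.6·37 + 0.4·13 = 27.4
VII: 0.6·20 + 0.4·2 = 12.8
Highest Hurwicz score = 27.4 → VI.

VI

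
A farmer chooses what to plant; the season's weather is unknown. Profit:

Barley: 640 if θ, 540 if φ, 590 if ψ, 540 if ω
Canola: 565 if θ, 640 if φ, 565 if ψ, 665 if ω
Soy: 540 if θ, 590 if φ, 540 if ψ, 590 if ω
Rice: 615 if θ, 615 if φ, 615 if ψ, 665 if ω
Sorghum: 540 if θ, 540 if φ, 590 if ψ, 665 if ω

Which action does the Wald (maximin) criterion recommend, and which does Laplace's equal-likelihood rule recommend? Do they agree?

Row minima: Barley=540, Canola=565, Soy=540, Rice=615, Sorghum=540
Best worst-case = 615 → Rice.
Row averages: Barley=577.5, Canola=608.75, Soy=565, Rice=627.5, Sorghum=583.75
Highest average = 627.5 → Rice.

maximin → Rice; laplace → Rice (agree)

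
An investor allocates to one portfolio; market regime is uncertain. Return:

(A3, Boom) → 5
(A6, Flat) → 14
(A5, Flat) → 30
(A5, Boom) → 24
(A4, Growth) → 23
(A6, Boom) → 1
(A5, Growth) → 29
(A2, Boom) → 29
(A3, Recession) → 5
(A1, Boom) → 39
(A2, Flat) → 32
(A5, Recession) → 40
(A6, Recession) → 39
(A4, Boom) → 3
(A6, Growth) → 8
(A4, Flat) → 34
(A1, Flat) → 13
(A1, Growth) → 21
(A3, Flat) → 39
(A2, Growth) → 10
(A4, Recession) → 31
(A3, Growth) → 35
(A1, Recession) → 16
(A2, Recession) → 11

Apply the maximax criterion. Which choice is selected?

A5

Row maxima: A1=39, A2=32, A3=39, A4=34, A5=40, A6=39
Best best-case = 40 → A5.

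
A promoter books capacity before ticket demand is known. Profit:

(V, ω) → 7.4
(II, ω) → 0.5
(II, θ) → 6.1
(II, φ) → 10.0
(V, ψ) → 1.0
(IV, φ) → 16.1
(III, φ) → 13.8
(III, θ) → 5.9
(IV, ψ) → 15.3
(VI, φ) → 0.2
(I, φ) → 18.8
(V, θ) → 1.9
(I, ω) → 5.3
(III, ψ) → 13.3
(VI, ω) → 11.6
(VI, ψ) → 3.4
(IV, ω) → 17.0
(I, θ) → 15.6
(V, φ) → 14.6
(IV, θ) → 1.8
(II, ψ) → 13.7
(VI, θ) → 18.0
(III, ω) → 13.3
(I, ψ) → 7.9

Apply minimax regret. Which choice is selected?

I

Column bests: θ=18.0, φ=18.8, ψ=15.3, ω=17.0.
I regrets: 2.4, 0.0, 7.4, 11.7 → max 11.7
II regrets: 11.9, 8.8, 1.6, 16.5 → max 16.5
III regrets: 12.1, 5.0, 2.0, 3.7 → max 12.1
IV regrets: 16.2, 2.7, 0.0, 0.0 → max 16.2
V regrets: 16.1, 4.2, 14.3, 9.6 → max 16.1
VI regrets: 0.0, 18.6, 11.9, 5.4 → max 18.6
Smallest max regret = 11.7 → I.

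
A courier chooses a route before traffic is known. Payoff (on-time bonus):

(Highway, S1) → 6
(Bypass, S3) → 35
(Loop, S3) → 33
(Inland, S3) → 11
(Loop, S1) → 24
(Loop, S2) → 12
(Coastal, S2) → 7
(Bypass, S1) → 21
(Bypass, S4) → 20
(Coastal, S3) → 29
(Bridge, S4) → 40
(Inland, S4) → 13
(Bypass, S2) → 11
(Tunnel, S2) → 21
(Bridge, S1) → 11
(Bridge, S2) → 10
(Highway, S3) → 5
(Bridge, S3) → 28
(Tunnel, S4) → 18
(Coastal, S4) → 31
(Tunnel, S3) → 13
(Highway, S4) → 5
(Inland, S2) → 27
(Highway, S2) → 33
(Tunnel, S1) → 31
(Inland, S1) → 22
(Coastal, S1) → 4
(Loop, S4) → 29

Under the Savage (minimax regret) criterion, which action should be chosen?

Column bests: S1=31, S2=33, S3=35, S4=40.
Tunnel regrets: 0, 12, 22, 22 → max 22
Coastal regrets: 27, 26, 6, 9 → max 27
Loop regrets: 7, 21, 2, 11 → max 21
Highway regrets: 25, 0, 30, 35 → max 35
Bypass regrets: 10, 22, 0, 20 → max 22
Inland regrets: 9, 6, 24, 27 → max 27
Bridge regrets: 20, 23, 7, 0 → max 23
Smallest max regret = 21 → Loop.

Loop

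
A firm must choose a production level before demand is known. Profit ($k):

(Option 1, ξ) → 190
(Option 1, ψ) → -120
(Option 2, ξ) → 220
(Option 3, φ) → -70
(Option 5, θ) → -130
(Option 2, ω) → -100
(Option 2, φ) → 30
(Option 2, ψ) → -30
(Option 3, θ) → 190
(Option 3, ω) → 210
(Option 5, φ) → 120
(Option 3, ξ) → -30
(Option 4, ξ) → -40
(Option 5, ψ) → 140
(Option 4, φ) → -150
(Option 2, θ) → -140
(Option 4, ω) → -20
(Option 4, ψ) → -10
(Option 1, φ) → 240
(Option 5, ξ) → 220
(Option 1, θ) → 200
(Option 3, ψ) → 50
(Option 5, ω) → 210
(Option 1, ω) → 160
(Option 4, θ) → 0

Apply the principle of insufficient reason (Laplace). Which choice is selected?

Row averages: Option 1=134, Option 2=-4, Option 3=70, Option 4=-44, Option 5=112
Highest average = 134 → Option 1.

Option 1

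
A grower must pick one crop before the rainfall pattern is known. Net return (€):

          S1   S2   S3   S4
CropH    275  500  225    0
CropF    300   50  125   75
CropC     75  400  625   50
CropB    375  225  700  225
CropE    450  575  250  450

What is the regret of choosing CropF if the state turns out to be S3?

Best payoff under S3 is 700.
Regret = 700 − 125 = 575.

575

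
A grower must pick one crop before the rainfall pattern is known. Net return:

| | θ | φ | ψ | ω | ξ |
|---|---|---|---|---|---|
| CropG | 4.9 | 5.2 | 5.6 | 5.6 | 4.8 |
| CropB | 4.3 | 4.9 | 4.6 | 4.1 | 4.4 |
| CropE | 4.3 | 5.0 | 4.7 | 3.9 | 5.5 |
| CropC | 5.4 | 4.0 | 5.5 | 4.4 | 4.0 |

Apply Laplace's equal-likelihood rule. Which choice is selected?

CropG

Row averages: CropG=5.22, CropB=4.46, CropE=4.68, CropC=4.66
Highest average = 5.22 → CropG.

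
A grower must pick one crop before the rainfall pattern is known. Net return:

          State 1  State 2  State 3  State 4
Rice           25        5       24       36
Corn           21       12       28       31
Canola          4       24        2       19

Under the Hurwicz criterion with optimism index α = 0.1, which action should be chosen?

Corn

Rice: 0.1·36 + 0.9·5 = 8.1
Corn: 0.1·31 + 0.9·12 = 13.9
Canola: 0.1·24 + 0.9·2 = 4.2
Highest Hurwicz score = 13.9 → Corn.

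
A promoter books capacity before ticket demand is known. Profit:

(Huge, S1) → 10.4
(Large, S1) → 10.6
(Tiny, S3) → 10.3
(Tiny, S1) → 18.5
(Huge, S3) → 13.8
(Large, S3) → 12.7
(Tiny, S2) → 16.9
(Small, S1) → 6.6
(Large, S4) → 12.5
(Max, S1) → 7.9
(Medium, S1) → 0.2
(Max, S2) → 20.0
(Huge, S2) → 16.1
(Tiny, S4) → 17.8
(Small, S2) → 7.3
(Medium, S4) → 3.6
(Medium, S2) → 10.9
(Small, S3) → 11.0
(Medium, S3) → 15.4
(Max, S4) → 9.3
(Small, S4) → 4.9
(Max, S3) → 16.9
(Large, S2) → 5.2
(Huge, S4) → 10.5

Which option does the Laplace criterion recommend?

Row averages: Tiny=15.875, Small=7.45, Medium=7.525, Large=10.25, Huge=12.7, Max=13.525
Highest average = 15.875 → Tiny.

Tiny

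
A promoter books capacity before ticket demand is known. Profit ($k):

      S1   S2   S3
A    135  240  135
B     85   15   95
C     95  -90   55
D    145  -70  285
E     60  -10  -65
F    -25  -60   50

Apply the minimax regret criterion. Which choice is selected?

A

Column bests: S1=145, S2=240, S3=285.
A regrets: 10, 0, 150 → max 150
B regrets: 60, 225, 190 → max 225
C regrets: 50, 330, 230 → max 330
D regrets: 0, 310, 0 → max 310
E regrets: 85, 250, 350 → max 350
F regrets: 170, 300, 235 → max 300
Smallest max regret = 150 → A.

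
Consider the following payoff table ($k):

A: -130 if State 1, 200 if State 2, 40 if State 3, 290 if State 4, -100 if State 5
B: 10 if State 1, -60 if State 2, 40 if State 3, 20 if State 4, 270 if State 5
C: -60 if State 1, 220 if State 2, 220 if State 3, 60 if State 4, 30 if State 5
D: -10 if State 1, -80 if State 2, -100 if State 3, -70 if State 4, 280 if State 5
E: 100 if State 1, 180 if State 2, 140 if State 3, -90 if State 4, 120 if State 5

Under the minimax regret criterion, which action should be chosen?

C

Column bests: State 1=100, State 2=220, State 3=220, State 4=290, State 5=280.
A regrets: 230, 20, 180, 0, 380 → max 380
B regrets: 90, 280, 180, 270, 10 → max 280
C regrets: 160, 0, 0, 230, 250 → max 250
D regrets: 110, 300, 320, 360, 0 → max 360
E regrets: 0, 40, 80, 380, 160 → max 380
Smallest max regret = 250 → C.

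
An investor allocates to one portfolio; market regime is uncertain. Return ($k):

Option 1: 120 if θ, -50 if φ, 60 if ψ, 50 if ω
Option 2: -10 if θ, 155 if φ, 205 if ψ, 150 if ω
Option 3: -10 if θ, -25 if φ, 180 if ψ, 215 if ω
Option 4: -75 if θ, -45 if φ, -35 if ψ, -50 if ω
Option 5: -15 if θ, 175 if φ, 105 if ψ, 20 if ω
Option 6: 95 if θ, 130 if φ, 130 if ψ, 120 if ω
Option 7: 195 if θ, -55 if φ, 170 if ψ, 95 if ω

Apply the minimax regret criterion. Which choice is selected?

Column bests: θ=195, φ=175, ψ=205, ω=215.
Option 1 regrets: 75, 225, 145, 165 → max 225
Option 2 regrets: 205, 20, 0, 65 → max 205
Option 3 regrets: 205, 200, 25, 0 → max 205
Option 4 regrets: 270, 220, 240, 265 → max 270
Option 5 regrets: 210, 0, 100, 195 → max 210
Option 6 regrets: 100, 45, 75, 95 → max 100
Option 7 regrets: 0, 230, 35, 120 → max 230
Smallest max regret = 100 → Option 6.

Option 6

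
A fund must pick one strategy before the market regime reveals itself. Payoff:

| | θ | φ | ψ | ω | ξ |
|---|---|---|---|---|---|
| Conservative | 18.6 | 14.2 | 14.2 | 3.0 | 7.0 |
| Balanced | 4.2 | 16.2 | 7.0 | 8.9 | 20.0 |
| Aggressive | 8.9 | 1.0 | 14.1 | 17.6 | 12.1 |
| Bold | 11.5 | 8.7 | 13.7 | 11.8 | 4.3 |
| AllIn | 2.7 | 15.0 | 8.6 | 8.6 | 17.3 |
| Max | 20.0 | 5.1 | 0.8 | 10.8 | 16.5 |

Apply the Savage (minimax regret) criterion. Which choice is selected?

Max

Column bests: θ=20.0, φ=16.2, ψ=14.2, ω=17.6, ξ=20.0.
Conservative regrets: 1.4, 2.0, 0.0, 14.6, 13.0 → max 14.6
Balanced regrets: 15.8, 0.0, 7.2, 8.7, 0.0 → max 15.8
Aggressive regrets: 11.1, 15.2, 0.1, 0.0, 7.9 → max 15.2
Bold regrets: 8.5, 7.5, 0.5, 5.8, 15.7 → max 15.7
AllIn regrets: 17.3, 1.2, 5.6, 9.0, 2.7 → max 17.3
Max regrets: 0.0, 11.1, 13.4, 6.8, 3.5 → max 13.4
Smallest max regret = 13.4 → Max.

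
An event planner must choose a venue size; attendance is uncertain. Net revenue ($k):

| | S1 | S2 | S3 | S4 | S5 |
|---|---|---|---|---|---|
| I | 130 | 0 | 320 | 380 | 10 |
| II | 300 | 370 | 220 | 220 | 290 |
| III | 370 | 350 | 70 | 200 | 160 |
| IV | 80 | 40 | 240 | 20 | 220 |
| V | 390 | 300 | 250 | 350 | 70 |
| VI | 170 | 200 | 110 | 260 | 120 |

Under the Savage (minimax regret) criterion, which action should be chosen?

II

Column bests: S1=390, S2=370, S3=320, S4=380, S5=290.
I regrets: 260, 370, 0, 0, 280 → max 370
II regrets: 90, 0, 100, 160, 0 → max 160
III regrets: 20, 20, 250, 180, 130 → max 250
IV regrets: 310, 330, 80, 360, 70 → max 360
V regrets: 0, 70, 70, 30, 220 → max 220
VI regrets: 220, 170, 210, 120, 170 → max 220
Smallest max regret = 160 → II.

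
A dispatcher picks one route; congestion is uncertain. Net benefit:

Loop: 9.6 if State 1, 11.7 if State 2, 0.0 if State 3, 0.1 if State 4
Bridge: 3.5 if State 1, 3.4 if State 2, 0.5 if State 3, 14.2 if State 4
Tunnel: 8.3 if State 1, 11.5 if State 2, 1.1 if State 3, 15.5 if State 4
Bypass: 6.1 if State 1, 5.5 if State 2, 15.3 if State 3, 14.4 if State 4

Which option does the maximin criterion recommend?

Row minima: Loop=0.0, Bridge=0.5, Tunnel=1.1, Bypass=5.5
Best worst-case = 5.5 → Bypass.

Bypass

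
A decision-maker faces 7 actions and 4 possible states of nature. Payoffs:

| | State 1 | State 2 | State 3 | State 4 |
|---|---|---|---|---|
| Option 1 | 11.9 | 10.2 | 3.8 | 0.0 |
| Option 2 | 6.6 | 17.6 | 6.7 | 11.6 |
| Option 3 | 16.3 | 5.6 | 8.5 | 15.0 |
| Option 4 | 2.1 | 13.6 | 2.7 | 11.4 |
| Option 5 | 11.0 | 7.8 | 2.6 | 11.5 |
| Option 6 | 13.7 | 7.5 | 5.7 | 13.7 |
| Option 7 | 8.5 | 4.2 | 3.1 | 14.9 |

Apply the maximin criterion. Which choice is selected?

Row minima: Option 1=0.0, Option 2=6.6, Option 3=5.6, Option 4=2.1, Option 5=2.6, Option 6=5.7, Option 7=3.1
Best worst-case = 6.6 → Option 2.

Option 2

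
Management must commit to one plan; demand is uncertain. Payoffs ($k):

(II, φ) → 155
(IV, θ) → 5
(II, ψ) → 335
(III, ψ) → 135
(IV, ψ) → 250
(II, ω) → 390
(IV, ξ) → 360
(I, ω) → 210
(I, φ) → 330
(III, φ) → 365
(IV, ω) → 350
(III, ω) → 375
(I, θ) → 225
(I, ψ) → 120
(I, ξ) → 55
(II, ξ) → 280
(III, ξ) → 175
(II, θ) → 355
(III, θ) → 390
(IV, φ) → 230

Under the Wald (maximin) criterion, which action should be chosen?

Row minima: I=55, II=155, III=135, IV=5
Best worst-case = 155 → II.

II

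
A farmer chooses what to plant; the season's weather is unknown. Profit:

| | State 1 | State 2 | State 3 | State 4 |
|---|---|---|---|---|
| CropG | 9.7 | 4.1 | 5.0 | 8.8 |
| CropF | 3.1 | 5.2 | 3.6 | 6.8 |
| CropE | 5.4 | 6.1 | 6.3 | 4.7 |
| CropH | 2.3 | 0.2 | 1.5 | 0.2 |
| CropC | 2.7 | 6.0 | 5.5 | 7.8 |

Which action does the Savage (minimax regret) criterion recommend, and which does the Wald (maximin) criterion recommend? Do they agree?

minimax regret → CropG; maximin → CropE (disagree)

Column bests: State 1=9.7, State 2=6.1, State 3=6.3, State 4=8.8.
CropG regrets: 0.0, 2.0, 1.3, 0.0 → max 2.0
CropF regrets: 6.6, 0.9, 2.7, 2.0 → max 6.6
CropE regrets: 4.3, 0.0, 0.0, 4.1 → max 4.3
CropH regrets: 7.4, 5.9, 4.8, 8.6 → max 8.6
CropC regrets: 7.0, 0.1, 0.8, 1.0 → max 7.0
Smallest max regret = 2.0 → CropG.
Row minima: CropG=4.1, CropF=3.1, CropE=4.7, CropH=0.2, CropC=2.7
Best worst-case = 4.7 → CropE.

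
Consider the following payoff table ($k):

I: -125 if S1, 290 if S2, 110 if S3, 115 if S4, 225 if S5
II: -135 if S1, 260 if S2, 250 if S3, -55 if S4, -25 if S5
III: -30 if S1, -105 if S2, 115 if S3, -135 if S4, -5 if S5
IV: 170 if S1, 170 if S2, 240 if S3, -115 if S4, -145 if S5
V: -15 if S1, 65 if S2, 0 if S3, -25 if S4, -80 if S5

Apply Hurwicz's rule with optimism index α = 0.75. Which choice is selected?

I: 0.75·290 + 0.25·(-125) = 186.25
II: 0.75·260 + 0.25·(-135) = 161.25
III: 0.75·115 + 0.25·(-135) = 52.5
IV: 0.75·240 + 0.25·(-145) = 143.75
V: 0.75·65 + 0.25·(-80) = 28.75
Highest Hurwicz score = 186.25 → I.

I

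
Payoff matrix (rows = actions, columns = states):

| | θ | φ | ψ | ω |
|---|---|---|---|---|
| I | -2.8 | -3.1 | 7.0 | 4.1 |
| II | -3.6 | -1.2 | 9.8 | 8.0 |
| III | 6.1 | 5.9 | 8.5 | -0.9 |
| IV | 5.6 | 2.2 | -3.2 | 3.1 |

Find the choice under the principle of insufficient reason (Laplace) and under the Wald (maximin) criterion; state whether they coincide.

laplace → III; maximin → III (agree)

Row averages: I=1.3, II=3.25, III=4.9, IV=1.925
Highest average = 4.9 → III.
Row minima: I=-3.1, II=-3.6, III=-0.9, IV=-3.2
Best worst-case = -0.9 → III.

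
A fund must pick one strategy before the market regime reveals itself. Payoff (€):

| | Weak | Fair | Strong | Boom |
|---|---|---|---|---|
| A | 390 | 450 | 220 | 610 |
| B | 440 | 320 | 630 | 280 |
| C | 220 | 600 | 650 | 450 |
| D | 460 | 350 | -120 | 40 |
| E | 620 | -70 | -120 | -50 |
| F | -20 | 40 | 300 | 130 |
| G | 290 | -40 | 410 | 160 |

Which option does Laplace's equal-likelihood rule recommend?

C

Row averages: A=417.5, B=417.5, C=480, D=182.5, E=95, F=112.5, G=205
Highest average = 480 → C.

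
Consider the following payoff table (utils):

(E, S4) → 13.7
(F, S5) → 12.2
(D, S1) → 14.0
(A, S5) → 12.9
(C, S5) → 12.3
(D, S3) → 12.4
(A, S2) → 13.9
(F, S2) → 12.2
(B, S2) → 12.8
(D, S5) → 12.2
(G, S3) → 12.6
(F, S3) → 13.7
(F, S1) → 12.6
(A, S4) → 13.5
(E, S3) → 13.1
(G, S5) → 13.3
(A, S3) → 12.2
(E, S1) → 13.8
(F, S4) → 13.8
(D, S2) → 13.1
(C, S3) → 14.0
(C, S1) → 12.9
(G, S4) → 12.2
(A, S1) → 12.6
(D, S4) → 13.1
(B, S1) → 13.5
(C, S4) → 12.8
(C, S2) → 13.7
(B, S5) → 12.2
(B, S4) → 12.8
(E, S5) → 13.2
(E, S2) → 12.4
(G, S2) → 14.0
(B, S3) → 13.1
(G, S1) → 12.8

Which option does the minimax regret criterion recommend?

Column bests: S1=14.0, S2=14.0, S3=14.0, S4=13.8, S5=13.3.
A regrets: 1.4, 0.1, 1.8, 0.3, 0.4 → max 1.8
B regrets: 0.5, 1.2, 0.9, 1.0, 1.1 → max 1.2
C regrets: 1.1, 0.3, 0.0, 1.0, 1.0 → max 1.1
D regrets: 0.0, 0.9, 1.6, 0.7, 1.1 → max 1.6
E regrets: 0.2, 1.6, 0.9, 0.1, 0.1 → max 1.6
F regrets: 1.4, 1.8, 0.3, 0.0, 1.1 → max 1.8
G regrets: 1.2, 0.0, 1.4, 1.6, 0.0 → max 1.6
Smallest max regret = 1.1 → C.

C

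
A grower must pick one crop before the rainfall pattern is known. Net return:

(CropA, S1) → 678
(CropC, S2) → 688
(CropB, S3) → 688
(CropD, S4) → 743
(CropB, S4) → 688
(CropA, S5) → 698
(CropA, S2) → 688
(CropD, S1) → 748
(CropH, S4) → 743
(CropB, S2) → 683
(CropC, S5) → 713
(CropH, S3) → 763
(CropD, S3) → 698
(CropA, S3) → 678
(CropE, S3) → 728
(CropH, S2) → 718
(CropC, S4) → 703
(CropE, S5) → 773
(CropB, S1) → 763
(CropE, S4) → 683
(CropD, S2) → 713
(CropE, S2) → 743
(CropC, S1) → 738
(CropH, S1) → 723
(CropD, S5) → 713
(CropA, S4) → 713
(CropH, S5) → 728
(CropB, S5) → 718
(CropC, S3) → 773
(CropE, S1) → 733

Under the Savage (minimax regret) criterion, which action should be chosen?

Column bests: S1=763, S2=743, S3=773, S4=743, S5=773.
CropD regrets: 15, 30, 75, 0, 60 → max 75
CropE regrets: 30, 0, 45, 60, 0 → max 60
CropH regrets: 40, 25, 10, 0, 45 → max 45
CropB regrets: 0, 60, 85, 55, 55 → max 85
CropC regrets: 25, 55, 0, 40, 60 → max 60
CropA regrets: 85, 55, 95, 30, 75 → max 95
Smallest max regret = 45 → CropH.

CropH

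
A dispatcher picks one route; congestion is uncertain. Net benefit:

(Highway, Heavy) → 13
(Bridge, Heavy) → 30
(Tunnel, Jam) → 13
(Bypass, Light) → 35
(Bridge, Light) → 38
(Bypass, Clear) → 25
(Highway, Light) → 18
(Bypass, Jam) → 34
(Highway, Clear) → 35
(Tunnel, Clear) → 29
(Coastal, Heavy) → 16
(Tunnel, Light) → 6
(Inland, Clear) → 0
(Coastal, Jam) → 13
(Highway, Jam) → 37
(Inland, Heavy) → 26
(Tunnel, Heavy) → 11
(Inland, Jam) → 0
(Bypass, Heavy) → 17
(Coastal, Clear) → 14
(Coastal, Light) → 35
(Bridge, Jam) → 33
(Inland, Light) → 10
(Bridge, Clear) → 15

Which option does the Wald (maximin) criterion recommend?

Row minima: Coastal=13, Bypass=17, Tunnel=6, Highway=13, Bridge=15, Inland=0
Best worst-case = 17 → Bypass.

Bypass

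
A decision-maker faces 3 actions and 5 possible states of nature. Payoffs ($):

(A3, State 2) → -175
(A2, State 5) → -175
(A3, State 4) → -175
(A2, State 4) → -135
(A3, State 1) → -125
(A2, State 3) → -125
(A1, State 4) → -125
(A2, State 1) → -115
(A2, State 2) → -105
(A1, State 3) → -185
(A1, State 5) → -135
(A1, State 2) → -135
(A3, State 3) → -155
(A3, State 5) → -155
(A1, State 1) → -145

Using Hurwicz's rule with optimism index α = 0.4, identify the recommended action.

A1: 0.4·(-125) + 0.6·(-185) = -161
A2: 0.4·(-105) + 0.6·(-175) = -147
A3: 0.4·(-125) + 0.6·(-175) = -155
Highest Hurwicz score = -147 → A2.

A2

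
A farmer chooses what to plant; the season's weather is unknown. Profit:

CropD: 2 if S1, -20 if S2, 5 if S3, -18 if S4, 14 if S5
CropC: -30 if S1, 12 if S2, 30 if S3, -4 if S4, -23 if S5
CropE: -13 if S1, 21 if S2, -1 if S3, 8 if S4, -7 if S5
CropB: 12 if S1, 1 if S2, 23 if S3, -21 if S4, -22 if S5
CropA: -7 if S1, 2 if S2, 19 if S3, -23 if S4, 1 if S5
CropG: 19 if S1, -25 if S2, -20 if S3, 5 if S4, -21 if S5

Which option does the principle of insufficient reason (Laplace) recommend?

CropE

Row averages: CropD=-3.4, CropC=-3, CropE=1.6, CropB=-1.4, CropA=-1.6, CropG=-8.4
Highest average = 1.6 → CropE.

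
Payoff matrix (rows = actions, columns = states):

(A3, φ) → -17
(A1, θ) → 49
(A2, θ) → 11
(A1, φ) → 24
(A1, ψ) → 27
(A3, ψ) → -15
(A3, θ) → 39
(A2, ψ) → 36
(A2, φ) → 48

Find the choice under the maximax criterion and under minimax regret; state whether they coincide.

maximax → A1; minimax regret → A1 (agree)

Row maxima: A1=49, A2=48, A3=39
Best best-case = 49 → A1.
Column bests: θ=49, φ=48, ψ=36.
A1 regrets: 0, 24, 9 → max 24
A2 regrets: 38, 0, 0 → max 38
A3 regrets: 10, 65, 51 → max 65
Smallest max regret = 24 → A1.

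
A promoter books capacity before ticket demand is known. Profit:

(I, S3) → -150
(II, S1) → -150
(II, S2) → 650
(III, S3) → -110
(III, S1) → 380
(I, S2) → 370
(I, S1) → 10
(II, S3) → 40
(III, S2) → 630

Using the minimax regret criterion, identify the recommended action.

Column bests: S1=380, S2=650, S3=40.
I regrets: 370, 280, 190 → max 370
II regrets: 530, 0, 0 → max 530
III regrets: 0, 20, 150 → max 150
Smallest max regret = 150 → III.

III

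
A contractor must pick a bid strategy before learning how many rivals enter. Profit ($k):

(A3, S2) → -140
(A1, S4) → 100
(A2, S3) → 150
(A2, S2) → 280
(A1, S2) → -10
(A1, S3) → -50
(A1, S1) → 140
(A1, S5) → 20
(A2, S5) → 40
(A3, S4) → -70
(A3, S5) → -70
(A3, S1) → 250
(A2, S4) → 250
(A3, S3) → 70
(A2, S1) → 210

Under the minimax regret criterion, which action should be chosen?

Column bests: S1=250, S2=280, S3=150, S4=250, S5=40.
A1 regrets: 110, 290, 200, 150, 20 → max 290
A2 regrets: 40, 0, 0, 0, 0 → max 40
A3 regrets: 0, 420, 80, 320, 110 → max 420
Smallest max regret = 40 → A2.

A2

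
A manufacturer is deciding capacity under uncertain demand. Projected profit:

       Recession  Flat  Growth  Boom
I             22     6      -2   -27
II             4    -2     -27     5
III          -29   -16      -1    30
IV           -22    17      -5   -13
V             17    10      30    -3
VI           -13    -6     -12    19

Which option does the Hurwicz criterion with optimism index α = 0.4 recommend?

I: 0.4·22 + 0.6·(-27) = -7.4
II: 0.4·5 + 0.6·(-27) = -14.2
III: 0.4·30 + 0.6·(-29) = -5.4
IV: 0.4·17 + 0.6·(-22) = -6.4
V: 0.4·30 + 0.6·(-3) = 10.2
VI: 0.4·19 + 0.6·(-13) = -0.2
Highest Hurwicz score = 10.2 → V.

V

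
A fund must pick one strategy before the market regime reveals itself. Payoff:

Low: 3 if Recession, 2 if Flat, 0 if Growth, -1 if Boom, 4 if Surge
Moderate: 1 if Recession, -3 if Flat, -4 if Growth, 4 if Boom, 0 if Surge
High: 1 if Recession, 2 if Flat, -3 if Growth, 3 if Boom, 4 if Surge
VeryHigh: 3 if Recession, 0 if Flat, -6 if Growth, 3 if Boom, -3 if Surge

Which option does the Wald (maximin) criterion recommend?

Row minima: Low=-1, Moderate=-4, High=-3, VeryHigh=-6
Best worst-case = -1 → Low.

Low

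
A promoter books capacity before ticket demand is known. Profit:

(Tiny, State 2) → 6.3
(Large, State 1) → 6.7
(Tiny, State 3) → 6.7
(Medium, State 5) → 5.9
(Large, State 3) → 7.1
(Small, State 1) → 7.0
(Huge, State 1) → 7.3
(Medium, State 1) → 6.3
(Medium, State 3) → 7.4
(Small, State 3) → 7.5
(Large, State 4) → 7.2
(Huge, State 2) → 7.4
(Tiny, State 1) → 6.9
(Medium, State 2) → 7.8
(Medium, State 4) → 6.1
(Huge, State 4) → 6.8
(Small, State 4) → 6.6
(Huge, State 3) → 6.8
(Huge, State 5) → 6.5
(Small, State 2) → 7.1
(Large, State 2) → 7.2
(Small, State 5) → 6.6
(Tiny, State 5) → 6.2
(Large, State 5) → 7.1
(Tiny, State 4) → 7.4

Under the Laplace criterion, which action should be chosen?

Row averages: Tiny=6.7, Small=6.96, Medium=6.7, Large=7.06, Huge=6.96
Highest average = 7.06 → Large.

Large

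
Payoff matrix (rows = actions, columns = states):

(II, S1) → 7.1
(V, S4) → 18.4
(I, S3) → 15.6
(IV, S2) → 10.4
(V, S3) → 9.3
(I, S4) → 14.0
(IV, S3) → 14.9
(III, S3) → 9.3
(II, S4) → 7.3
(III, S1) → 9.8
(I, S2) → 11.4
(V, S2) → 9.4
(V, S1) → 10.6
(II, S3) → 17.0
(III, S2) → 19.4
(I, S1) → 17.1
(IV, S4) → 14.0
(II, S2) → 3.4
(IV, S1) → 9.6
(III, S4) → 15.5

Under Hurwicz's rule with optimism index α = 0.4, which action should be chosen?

I: 0.4·17.1 + 0.6·11.4 = 13.68
II: 0.4·17.0 + 0.6·3.4 = 8.84
III: 0.4·19.4 + 0.6·9.3 = 13.34
IV: 0.4·14.9 + 0.6·9.6 = 11.72
V: 0.4·18.4 + 0.6·9.3 = 12.94
Highest Hurwicz score = 13.68 → I.

I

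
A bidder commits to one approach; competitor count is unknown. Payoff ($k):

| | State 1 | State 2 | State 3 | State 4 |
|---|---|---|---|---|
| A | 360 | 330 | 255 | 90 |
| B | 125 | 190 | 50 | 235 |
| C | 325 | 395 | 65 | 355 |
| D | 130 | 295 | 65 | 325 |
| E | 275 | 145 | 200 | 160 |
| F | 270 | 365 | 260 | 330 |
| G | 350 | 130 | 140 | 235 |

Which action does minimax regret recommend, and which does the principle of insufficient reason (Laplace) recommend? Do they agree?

Column bests: State 1=360, State 2=395, State 3=260, State 4=355.
A regrets: 0, 65, 5, 265 → max 265
B regrets: 235, 205, 210, 120 → max 235
C regrets: 35, 0, 195, 0 → max 195
D regrets: 230, 100, 195, 30 → max 230
E regrets: 85, 250, 60, 195 → max 250
F regrets: 90, 30, 0, 25 → max 90
G regrets: 10, 265, 120, 120 → max 265
Smallest max regret = 90 → F.
Row averages: A=258.75, B=150, C=285, D=203.75, E=195, F=306.25, G=213.75
Highest average = 306.25 → F.

minimax regret → F; laplace → F (agree)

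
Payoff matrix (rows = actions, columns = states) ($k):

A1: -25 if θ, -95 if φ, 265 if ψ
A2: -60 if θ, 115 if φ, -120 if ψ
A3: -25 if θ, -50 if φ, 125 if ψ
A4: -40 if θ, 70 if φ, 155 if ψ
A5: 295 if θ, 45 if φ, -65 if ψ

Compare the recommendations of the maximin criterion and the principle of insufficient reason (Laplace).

Row minima: A1=-95, A2=-120, A3=-50, A4=-40, A5=-65
Best worst-case = -40 → A4.
Row averages: A1=145/3, A2=-65/3, A3=50/3, A4=185/3, A5=275/3
Highest average = 275/3 → A5.

maximin → A4; laplace → A5 (disagree)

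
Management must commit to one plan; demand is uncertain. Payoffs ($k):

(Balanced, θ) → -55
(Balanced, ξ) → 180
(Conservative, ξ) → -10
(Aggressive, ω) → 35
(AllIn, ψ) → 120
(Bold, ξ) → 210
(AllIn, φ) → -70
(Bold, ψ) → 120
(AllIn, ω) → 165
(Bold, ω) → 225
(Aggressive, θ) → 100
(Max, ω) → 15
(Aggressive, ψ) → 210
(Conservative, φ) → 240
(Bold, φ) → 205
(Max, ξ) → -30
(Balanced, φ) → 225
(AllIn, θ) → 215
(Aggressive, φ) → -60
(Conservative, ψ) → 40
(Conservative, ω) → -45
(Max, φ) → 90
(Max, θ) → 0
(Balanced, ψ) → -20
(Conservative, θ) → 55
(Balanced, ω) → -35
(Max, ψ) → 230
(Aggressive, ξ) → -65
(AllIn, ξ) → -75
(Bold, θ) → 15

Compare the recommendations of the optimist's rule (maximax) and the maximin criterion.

maximax → Conservative; maximin → Bold (disagree)

Row maxima: Conservative=240, Balanced=225, Aggressive=210, Bold=225, AllIn=215, Max=230
Best best-case = 240 → Conservative.
Row minima: Conservative=-45, Balanced=-55, Aggressive=-65, Bold=15, AllIn=-75, Max=-30
Best worst-case = 15 → Bold.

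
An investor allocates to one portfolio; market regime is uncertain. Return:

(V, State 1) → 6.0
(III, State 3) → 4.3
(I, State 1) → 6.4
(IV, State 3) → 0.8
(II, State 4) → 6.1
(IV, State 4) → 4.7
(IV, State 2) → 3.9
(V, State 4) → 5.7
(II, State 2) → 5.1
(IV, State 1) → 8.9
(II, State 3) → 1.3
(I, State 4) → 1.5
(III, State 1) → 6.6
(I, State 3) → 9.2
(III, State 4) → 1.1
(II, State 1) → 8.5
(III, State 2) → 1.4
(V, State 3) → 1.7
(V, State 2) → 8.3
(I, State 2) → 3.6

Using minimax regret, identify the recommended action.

Column bests: State 1=8.9, State 2=8.3, State 3=9.2, State 4=6.1.
I regrets: 2.5, 4.7, 0.0, 4.6 → max 4.7
II regrets: 0.4, 3.2, 7.9, 0.0 → max 7.9
III regrets: 2.3, 6.9, 4.9, 5.0 → max 6.9
IV regrets: 0.0, 4.4, 8.4, 1.4 → max 8.4
V regrets: 2.9, 0.0, 7.5, 0.4 → max 7.5
Smallest max regret = 4.7 → I.

I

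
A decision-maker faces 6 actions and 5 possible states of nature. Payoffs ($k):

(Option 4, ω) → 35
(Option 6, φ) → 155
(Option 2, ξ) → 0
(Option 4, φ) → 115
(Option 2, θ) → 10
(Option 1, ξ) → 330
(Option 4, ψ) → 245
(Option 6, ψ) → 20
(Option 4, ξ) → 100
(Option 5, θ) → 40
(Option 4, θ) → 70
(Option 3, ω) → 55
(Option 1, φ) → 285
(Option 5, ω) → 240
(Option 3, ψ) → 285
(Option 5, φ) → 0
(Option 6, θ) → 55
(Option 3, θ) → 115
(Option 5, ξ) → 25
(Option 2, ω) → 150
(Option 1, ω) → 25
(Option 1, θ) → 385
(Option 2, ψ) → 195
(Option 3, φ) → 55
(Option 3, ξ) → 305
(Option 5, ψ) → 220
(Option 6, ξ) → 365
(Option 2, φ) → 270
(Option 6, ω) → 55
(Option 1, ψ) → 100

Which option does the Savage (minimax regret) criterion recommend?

Option 1

Column bests: θ=385, φ=285, ψ=285, ω=240, ξ=365.
Option 1 regrets: 0, 0, 185, 215, 35 → max 215
Option 2 regrets: 375, 15, 90, 90, 365 → max 375
Option 3 regrets: 270, 230, 0, 185, 60 → max 270
Option 4 regrets: 315, 170, 40, 205, 265 → max 315
Option 5 regrets: 345, 285, 65, 0, 340 → max 345
Option 6 regrets: 330, 130, 265, 185, 0 → max 330
Smallest max regret = 215 → Option 1.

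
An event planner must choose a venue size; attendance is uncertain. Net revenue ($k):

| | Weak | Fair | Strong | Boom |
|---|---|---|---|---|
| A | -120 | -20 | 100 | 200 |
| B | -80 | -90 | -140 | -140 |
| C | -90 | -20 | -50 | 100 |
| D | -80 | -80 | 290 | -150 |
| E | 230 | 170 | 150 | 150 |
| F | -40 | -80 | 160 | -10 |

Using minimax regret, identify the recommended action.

E

Column bests: Weak=230, Fair=170, Strong=290, Boom=200.
A regrets: 350, 190, 190, 0 → max 350
B regrets: 310, 260, 430, 340 → max 430
C regrets: 320, 190, 340, 100 → max 340
D regrets: 310, 250, 0, 350 → max 350
E regrets: 0, 0, 140, 50 → max 140
F regrets: 270, 250, 130, 210 → max 270
Smallest max regret = 140 → E.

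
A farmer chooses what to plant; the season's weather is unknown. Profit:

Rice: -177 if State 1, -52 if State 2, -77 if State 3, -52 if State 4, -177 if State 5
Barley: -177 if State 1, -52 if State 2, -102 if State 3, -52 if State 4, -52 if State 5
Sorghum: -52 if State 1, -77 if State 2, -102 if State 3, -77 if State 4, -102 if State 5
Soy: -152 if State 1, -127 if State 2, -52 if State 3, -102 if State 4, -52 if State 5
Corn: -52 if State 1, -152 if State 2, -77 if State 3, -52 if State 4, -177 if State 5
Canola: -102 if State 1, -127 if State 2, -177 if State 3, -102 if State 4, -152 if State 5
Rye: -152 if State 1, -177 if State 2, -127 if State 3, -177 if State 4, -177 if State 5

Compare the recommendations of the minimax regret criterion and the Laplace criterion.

minimax regret → Sorghum; laplace → Sorghum (agree)

Column bests: State 1=-52, State 2=-52, State 3=-52, State 4=-52, State 5=-52.
Rice regrets: 125, 0, 25, 0, 125 → max 125
Barley regrets: 125, 0, 50, 0, 0 → max 125
Sorghum regrets: 0, 25, 50, 25, 50 → max 50
Soy regrets: 100, 75, 0, 50, 0 → max 100
Corn regrets: 0, 100, 25, 0, 125 → max 125
Canola regrets: 50, 75, 125, 50, 100 → max 125
Rye regrets: 100, 125, 75, 125, 125 → max 125
Smallest max regret = 50 → Sorghum.
Row averages: Rice=-107, Barley=-87, Sorghum=-82, Soy=-97, Corn=-102, Canola=-132, Rye=-162
Highest average = -82 → Sorghum.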